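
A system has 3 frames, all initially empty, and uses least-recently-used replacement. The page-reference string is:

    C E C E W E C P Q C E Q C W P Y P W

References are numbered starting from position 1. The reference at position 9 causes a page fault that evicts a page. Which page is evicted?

E

pos 1: C -> miss, frames (C)
pos 2: E -> miss, frames (C E)
pos 3: C -> hit
pos 4: E -> hit
pos 5: W -> miss, frames (C E W)
pos 6: E -> hit
pos 7: C -> hit
pos 8: P -> miss, evict W, frames (E C P)
pos 9: Q -> miss, evict E, frames (C P Q)
At position 9, page E is evicted.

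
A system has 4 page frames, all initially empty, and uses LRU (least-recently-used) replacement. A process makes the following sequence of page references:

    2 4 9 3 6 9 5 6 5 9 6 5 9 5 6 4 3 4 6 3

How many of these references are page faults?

8

2 → miss, frames (2)
4 → miss, frames (2 4)
9 → miss, frames (2 4 9)
3 → miss, frames (2 4 9 3)
6 → miss, evict 2, frames (4 9 3 6)
9 → hit
5 → miss, evict 4, frames (3 6 9 5)
6 → hit
5 → hit
9 → hit
6 → hit
5 → hit
9 → hit
5 → hit
6 → hit
4 → miss, evict 3, frames (9 5 6 4)
3 → miss, evict 9, frames (5 6 4 3)
4 → hit
6 → hit
3 → hit
Page faults: 8.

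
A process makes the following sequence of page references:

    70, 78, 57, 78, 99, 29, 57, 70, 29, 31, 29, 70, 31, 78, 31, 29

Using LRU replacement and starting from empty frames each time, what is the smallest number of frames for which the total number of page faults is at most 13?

2

f=1: 16 faults
f=2: 13 faults
f=3: 10 faults
f=4: 8 faults
f=5: 7 faults
f=6: 6 faults
Smallest f with faults ≤ 13 is 2.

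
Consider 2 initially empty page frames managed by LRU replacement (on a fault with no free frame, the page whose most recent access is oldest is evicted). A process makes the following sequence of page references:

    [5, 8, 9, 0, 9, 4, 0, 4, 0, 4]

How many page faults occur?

5 -> miss, frames [5]
8 -> miss, frames [5, 8]
9 -> miss, evict 5, frames [8, 9]
0 -> miss, evict 8, frames [9, 0]
9 -> hit
4 -> miss, evict 0, frames [9, 4]
0 -> miss, evict 9, frames [4, 0]
4 -> hit
0 -> hit
4 -> hit
Page faults: 6.

6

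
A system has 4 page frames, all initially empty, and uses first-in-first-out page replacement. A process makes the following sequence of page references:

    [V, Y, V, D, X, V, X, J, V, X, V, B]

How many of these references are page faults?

7

V: miss, frames (V)
Y: miss, frames (V Y)
V: hit
D: miss, frames (V Y D)
X: miss, frames (V Y D X)
V: hit
X: hit
J: miss, evict V, frames (Y D X J)
V: miss, evict Y, frames (D X J V)
X: hit
V: hit
B: miss, evict D, frames (X J V B)
Page faults: 7.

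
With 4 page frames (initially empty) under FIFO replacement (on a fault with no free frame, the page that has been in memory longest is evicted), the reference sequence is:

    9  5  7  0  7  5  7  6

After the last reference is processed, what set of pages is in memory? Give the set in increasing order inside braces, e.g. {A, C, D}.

9: miss, frames (9)
5: miss, frames (9 5)
7: miss, frames (9 5 7)
0: miss, frames (9 5 7 0)
7: hit
5: hit
7: hit
6: miss, evict 9, frames (5 7 0 6)

{0, 5, 6, 7}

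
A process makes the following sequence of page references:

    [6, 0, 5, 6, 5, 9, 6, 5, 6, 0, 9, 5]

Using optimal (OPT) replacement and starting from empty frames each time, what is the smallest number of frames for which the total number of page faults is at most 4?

f=1: 12 faults
f=2: 7 faults
f=3: 5 faults
f=4: 4 faults
Smallest f with faults ≤ 4 is 4.

4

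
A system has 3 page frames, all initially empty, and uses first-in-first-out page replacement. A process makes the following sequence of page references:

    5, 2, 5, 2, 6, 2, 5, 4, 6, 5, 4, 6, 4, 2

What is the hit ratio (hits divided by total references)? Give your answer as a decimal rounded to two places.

0.57

5: fault, frames {5}
2: fault, frames {5,2}
5: hit
2: hit
6: fault, frames {5,2,6}
2: hit
5: hit
4: fault, evict 5, frames {2,6,4}
6: hit
5: fault, evict 2, frames {6,4,5}
4: hit
6: hit
4: hit
2: fault, evict 6, frames {4,5,2}
Hits: 8 of 14 references → 8/14 = 0.5714.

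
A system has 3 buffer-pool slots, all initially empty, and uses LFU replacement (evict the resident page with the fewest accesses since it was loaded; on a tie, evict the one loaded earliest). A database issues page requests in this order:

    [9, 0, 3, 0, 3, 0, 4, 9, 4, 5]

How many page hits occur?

3

9: fault, frames [9]
0: fault, frames [9, 0]
3: fault, frames [9, 0, 3]
0: hit
3: hit
0: hit
4: fault, evict 9, frames [0, 3, 4]
9: fault, evict 4, frames [0, 3, 9]
4: fault, evict 9, frames [0, 3, 4]
5: fault, evict 4, frames [0, 3, 5]
Hits: 3.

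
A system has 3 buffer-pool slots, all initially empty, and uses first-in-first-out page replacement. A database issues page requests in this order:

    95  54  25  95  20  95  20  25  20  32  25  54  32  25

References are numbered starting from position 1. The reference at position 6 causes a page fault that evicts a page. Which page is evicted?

pos 1: 95: miss, frames (95)
pos 2: 54: miss, frames (95 54)
pos 3: 25: miss, frames (95 54 25)
pos 4: 95: hit
pos 5: 20: miss, evict 95, frames (54 25 20)
pos 6: 95: miss, evict 54, frames (25 20 95)
At position 6, page 54 is evicted.

54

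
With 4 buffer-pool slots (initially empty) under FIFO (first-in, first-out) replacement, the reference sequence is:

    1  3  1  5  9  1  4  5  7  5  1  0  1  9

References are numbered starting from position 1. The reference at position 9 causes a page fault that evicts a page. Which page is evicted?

3

pos 1: 1: fault, frames {1}
pos 2: 3: fault, frames {1,3}
pos 3: 1: hit
pos 4: 5: fault, frames {1,3,5}
pos 5: 9: fault, frames {1,3,5,9}
pos 6: 1: hit
pos 7: 4: fault, evict 1, frames {3,5,9,4}
pos 8: 5: hit
pos 9: 7: fault, evict 3, frames {5,9,4,7}
At position 9, page 3 is evicted.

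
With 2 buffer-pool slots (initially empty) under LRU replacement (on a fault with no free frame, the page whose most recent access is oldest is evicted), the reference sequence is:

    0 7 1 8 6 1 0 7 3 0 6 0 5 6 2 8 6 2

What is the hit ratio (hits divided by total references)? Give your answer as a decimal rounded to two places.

0.06

0: miss, frames [0]
7: miss, frames [0, 7]
1: miss, evict 0, frames [7, 1]
8: miss, evict 7, frames [1, 8]
6: miss, evict 1, frames [8, 6]
1: miss, evict 8, frames [6, 1]
0: miss, evict 6, frames [1, 0]
7: miss, evict 1, frames [0, 7]
3: miss, evict 0, frames [7, 3]
0: miss, evict 7, frames [3, 0]
6: miss, evict 3, frames [0, 6]
0: hit
5: miss, evict 6, frames [0, 5]
6: miss, evict 0, frames [5, 6]
2: miss, evict 5, frames [6, 2]
8: miss, evict 6, frames [2, 8]
6: miss, evict 2, frames [8, 6]
2: miss, evict 8, frames [6, 2]
Hits: 1 of 18 references → 1/18 = 0.0556.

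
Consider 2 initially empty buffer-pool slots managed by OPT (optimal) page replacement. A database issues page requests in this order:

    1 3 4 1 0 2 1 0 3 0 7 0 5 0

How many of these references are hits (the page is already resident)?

1: miss, frames [1]
3: miss, frames [1, 3]
4: miss, evict 3, frames [1, 4]
1: hit
0: miss, evict 4, frames [1, 0]
2: miss, evict 0, frames [1, 2]
1: hit
0: miss, evict 2, frames [1, 0]
3: miss, evict 1, frames [0, 3]
0: hit
7: miss, evict 3, frames [0, 7]
0: hit
5: miss, evict 7, frames [0, 5]
0: hit
Hits: 5.

5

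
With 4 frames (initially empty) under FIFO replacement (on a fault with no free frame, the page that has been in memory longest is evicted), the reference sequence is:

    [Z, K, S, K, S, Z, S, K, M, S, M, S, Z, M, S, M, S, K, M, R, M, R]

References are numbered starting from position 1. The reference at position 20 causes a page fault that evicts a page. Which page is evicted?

Z

pos 1: Z: miss, frames {Z}
pos 2: K: miss, frames {Z,K}
pos 3: S: miss, frames {Z,K,S}
pos 4: K: hit
pos 5: S: hit
pos 6: Z: hit
pos 7: S: hit
pos 8: K: hit
pos 9: M: miss, frames {Z,K,S,M}
pos 10: S: hit
pos 11: M: hit
pos 12: S: hit
pos 13: Z: hit
pos 14: M: hit
pos 15: S: hit
pos 16: M: hit
pos 17: S: hit
pos 18: K: hit
pos 19: M: hit
pos 20: R: miss, evict Z, frames {K,S,M,R}
At position 20, page Z is evicted.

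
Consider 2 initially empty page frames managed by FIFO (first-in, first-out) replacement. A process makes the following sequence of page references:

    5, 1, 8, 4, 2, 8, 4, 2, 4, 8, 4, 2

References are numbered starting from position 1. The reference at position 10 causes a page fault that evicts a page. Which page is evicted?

4

pos 1: 5 → fault, frames [5]
pos 2: 1 → fault, frames [5, 1]
pos 3: 8 → fault, evict 5, frames [1, 8]
pos 4: 4 → fault, evict 1, frames [8, 4]
pos 5: 2 → fault, evict 8, frames [4, 2]
pos 6: 8 → fault, evict 4, frames [2, 8]
pos 7: 4 → fault, evict 2, frames [8, 4]
pos 8: 2 → fault, evict 8, frames [4, 2]
pos 9: 4 → hit
pos 10: 8 → fault, evict 4, frames [2, 8]
At position 10, page 4 is evicted.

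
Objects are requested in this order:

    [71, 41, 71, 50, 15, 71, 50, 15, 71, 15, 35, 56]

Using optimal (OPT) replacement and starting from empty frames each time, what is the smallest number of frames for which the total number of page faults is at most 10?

2

f=1: 12 faults
f=2: 8 faults
f=3: 6 faults
f=4: 6 faults
f=5: 6 faults
f=6: 6 faults
Smallest f with faults ≤ 10 is 2.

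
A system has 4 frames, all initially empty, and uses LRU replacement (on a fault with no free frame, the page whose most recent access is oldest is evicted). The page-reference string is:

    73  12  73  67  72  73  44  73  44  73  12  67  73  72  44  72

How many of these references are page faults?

73: fault, frames (73)
12: fault, frames (73 12)
73: hit
67: fault, frames (12 73 67)
72: fault, frames (12 73 67 72)
73: hit
44: fault, evict 12, frames (67 72 73 44)
73: hit
44: hit
73: hit
12: fault, evict 67, frames (72 44 73 12)
67: fault, evict 72, frames (44 73 12 67)
73: hit
72: fault, evict 44, frames (12 67 73 72)
44: fault, evict 12, frames (67 73 72 44)
72: hit
Page faults: 9.

9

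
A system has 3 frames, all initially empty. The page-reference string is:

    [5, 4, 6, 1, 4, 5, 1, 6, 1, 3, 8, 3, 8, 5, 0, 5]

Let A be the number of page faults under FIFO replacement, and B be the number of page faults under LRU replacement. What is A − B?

-1

Under FIFO: F F F F . F . . . F F . . . F F → 9 faults.
Under LRU: F F F F . F . F . F F . . F F . → 10 faults.
A − B = 9 − 10 = -1.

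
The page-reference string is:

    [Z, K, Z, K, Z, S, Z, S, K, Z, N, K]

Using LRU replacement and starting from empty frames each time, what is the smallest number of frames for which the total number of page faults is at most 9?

2

f=1: 12 faults
f=2: 7 faults
f=3: 4 faults
f=4: 4 faults
Smallest f with faults ≤ 9 is 2.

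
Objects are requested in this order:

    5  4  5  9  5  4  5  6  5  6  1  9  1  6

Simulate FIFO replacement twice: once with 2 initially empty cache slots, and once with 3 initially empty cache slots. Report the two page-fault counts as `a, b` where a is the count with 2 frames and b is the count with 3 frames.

2 frames: F F . F F F . F F . F F . F → 10 faults.
3 frames: F F . F . . . F F . F F . F → 8 faults.
8 < 10: adding a frame reduced faults, as is typical.

10, 8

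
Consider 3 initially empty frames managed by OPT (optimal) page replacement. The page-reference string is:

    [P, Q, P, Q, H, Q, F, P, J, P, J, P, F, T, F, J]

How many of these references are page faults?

P -> fault, frames [P]
Q -> fault, frames [P, Q]
P -> hit
Q -> hit
H -> fault, frames [P, Q, H]
Q -> hit
F -> fault, evict H, frames [P, Q, F]
P -> hit
J -> fault, evict Q, frames [P, F, J]
P -> hit
J -> hit
P -> hit
F -> hit
T -> fault, evict P, frames [F, J, T]
F -> hit
J -> hit
Page faults: 6.

6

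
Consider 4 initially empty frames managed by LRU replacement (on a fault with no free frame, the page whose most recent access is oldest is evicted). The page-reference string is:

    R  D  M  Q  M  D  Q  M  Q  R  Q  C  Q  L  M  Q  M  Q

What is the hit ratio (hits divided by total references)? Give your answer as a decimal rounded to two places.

R → miss, frames [R]
D → miss, frames [R, D]
M → miss, frames [R, D, M]
Q → miss, frames [R, D, M, Q]
M → hit
D → hit
Q → hit
M → hit
Q → hit
R → hit
Q → hit
C → miss, evict D, frames [M, R, Q, C]
Q → hit
L → miss, evict M, frames [R, C, Q, L]
M → miss, evict R, frames [C, Q, L, M]
Q → hit
M → hit
Q → hit
Hits: 11 of 18 references → 11/18 = 0.6111.

0.61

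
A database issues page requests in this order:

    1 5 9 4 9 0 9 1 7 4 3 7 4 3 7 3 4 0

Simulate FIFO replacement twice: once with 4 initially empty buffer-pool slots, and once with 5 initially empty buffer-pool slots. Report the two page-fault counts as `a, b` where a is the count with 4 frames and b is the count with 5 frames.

10, 7

4 frames: F F F F . F . F F . F . F . . . . F → 10 faults.
5 frames: F F F F . F . . F . F . . . . . . . → 7 faults.
7 < 10: adding a frame reduced faults, as is typical.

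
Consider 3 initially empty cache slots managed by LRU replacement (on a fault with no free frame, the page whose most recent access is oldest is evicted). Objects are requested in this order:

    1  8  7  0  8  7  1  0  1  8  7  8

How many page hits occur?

1 -> miss, frames [1]
8 -> miss, frames [1, 8]
7 -> miss, frames [1, 8, 7]
0 -> miss, evict 1, frames [8, 7, 0]
8 -> hit
7 -> hit
1 -> miss, evict 0, frames [8, 7, 1]
0 -> miss, evict 8, frames [7, 1, 0]
1 -> hit
8 -> miss, evict 7, frames [0, 1, 8]
7 -> miss, evict 0, frames [1, 8, 7]
8 -> hit
Hits: 4.

4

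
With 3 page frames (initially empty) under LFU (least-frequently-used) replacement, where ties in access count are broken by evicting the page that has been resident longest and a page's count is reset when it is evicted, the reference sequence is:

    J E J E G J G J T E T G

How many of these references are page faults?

J: miss, frames [J]
E: miss, frames [J, E]
J: hit
E: hit
G: miss, frames [J, E, G]
J: hit
G: hit
J: hit
T: miss, evict E, frames [J, G, T]
E: miss, evict T, frames [J, G, E]
T: miss, evict E, frames [J, G, T]
G: hit
Page faults: 6.

6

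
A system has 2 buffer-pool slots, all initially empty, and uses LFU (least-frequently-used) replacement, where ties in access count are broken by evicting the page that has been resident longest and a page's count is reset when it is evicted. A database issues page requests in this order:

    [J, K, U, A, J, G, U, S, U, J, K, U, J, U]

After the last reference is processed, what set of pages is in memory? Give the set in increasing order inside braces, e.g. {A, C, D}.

J -> fault, frames {J}
K -> fault, frames {J,K}
U -> fault, evict J, frames {K,U}
A -> fault, evict K, frames {U,A}
J -> fault, evict U, frames {A,J}
G -> fault, evict A, frames {J,G}
U -> fault, evict J, frames {G,U}
S -> fault, evict G, frames {U,S}
U -> hit
J -> fault, evict S, frames {U,J}
K -> fault, evict J, frames {U,K}
U -> hit
J -> fault, evict K, frames {U,J}
U -> hit

{J, U}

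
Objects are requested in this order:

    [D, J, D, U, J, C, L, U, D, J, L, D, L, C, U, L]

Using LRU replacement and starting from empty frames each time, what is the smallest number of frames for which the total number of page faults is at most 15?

f=1: 16 faults
f=2: 14 faults
f=3: 11 faults
f=4: 9 faults
f=5: 5 faults
Smallest f with faults ≤ 15 is 2.

2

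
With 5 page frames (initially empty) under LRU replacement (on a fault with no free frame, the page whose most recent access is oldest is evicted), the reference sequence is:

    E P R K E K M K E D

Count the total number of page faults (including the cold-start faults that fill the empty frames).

6

E: miss, frames {E}
P: miss, frames {E,P}
R: miss, frames {E,P,R}
K: miss, frames {E,P,R,K}
E: hit
K: hit
M: miss, frames {P,R,E,K,M}
K: hit
E: hit
D: miss, evict P, frames {R,M,K,E,D}
Page faults: 6.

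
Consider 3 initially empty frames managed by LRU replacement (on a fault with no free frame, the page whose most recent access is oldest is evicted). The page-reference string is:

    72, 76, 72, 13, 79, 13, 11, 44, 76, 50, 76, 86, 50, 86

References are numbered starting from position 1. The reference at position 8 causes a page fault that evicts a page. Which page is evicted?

pos 1: 72: fault, frames (72)
pos 2: 76: fault, frames (72 76)
pos 3: 72: hit
pos 4: 13: fault, frames (76 72 13)
pos 5: 79: fault, evict 76, frames (72 13 79)
pos 6: 13: hit
pos 7: 11: fault, evict 72, frames (79 13 11)
pos 8: 44: fault, evict 79, frames (13 11 44)
At position 8, page 79 is evicted.

79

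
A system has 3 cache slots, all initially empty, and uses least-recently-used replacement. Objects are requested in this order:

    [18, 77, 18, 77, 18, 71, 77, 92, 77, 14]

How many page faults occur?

5

18 → miss, frames (18)
77 → miss, frames (18 77)
18 → hit
77 → hit
18 → hit
71 → miss, frames (77 18 71)
77 → hit
92 → miss, evict 18, frames (71 77 92)
77 → hit
14 → miss, evict 71, frames (92 77 14)
Page faults: 5.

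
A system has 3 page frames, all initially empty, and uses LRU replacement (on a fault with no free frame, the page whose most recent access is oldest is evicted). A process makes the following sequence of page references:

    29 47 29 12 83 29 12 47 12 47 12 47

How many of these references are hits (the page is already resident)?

7

29: miss, frames {29}
47: miss, frames {29,47}
29: hit
12: miss, frames {47,29,12}
83: miss, evict 47, frames {29,12,83}
29: hit
12: hit
47: miss, evict 83, frames {29,12,47}
12: hit
47: hit
12: hit
47: hit
Hits: 7.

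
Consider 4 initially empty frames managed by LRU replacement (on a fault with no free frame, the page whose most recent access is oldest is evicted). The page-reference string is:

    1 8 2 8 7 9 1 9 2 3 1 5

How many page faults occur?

9

1: fault, frames {1}
8: fault, frames {1,8}
2: fault, frames {1,8,2}
8: hit
7: fault, frames {1,2,8,7}
9: fault, evict 1, frames {2,8,7,9}
1: fault, evict 2, frames {8,7,9,1}
9: hit
2: fault, evict 8, frames {7,1,9,2}
3: fault, evict 7, frames {1,9,2,3}
1: hit
5: fault, evict 9, frames {2,3,1,5}
Page faults: 9.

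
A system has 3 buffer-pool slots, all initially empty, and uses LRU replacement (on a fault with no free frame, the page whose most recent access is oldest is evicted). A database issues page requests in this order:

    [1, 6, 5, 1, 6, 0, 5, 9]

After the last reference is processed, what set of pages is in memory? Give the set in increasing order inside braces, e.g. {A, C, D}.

{0, 5, 9}

1 -> fault, frames {1}
6 -> fault, frames {1,6}
5 -> fault, frames {1,6,5}
1 -> hit
6 -> hit
0 -> fault, evict 5, frames {1,6,0}
5 -> fault, evict 1, frames {6,0,5}
9 -> fault, evict 6, frames {0,5,9}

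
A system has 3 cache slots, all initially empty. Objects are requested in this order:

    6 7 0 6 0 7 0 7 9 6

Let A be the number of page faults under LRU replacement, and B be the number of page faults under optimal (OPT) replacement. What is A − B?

1

Under LRU: F F F . . . . . F F → 5 faults.
Under OPT: F F F . . . . . F . → 4 faults.
A − B = 5 − 4 = 1.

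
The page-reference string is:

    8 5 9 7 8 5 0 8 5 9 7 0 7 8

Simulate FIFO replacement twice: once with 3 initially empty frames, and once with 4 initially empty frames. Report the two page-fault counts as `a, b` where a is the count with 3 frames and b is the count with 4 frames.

3 frames: F F F F F F F . . F F . . F → 10 faults.
4 frames: F F F F . . F F F F F F . F → 11 faults.
11 > 10: adding a frame increased faults — Belady's anomaly.

10, 11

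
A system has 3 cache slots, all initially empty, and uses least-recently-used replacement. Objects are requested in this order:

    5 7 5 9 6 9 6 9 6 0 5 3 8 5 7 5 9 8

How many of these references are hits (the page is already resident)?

7

5 → fault, frames {5}
7 → fault, frames {5,7}
5 → hit
9 → fault, frames {7,5,9}
6 → fault, evict 7, frames {5,9,6}
9 → hit
6 → hit
9 → hit
6 → hit
0 → fault, evict 5, frames {9,6,0}
5 → fault, evict 9, frames {6,0,5}
3 → fault, evict 6, frames {0,5,3}
8 → fault, evict 0, frames {5,3,8}
5 → hit
7 → fault, evict 3, frames {8,5,7}
5 → hit
9 → fault, evict 8, frames {7,5,9}
8 → fault, evict 7, frames {5,9,8}
Hits: 7.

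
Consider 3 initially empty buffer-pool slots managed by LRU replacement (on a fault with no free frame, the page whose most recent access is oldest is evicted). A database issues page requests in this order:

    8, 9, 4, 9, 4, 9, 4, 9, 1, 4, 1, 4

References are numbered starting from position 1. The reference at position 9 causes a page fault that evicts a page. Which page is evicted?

pos 1: 8 -> fault, frames {8}
pos 2: 9 -> fault, frames {8,9}
pos 3: 4 -> fault, frames {8,9,4}
pos 4: 9 -> hit
pos 5: 4 -> hit
pos 6: 9 -> hit
pos 7: 4 -> hit
pos 8: 9 -> hit
pos 9: 1 -> fault, evict 8, frames {4,9,1}
At position 9, page 8 is evicted.

8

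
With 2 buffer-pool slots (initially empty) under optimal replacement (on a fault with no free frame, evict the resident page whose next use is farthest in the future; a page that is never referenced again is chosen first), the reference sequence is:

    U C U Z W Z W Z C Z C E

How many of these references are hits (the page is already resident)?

U -> fault, frames {U}
C -> fault, frames {U,C}
U -> hit
Z -> fault, evict U, frames {C,Z}
W -> fault, evict C, frames {Z,W}
Z -> hit
W -> hit
Z -> hit
C -> fault, evict W, frames {Z,C}
Z -> hit
C -> hit
E -> fault, evict C, frames {Z,E}
Hits: 6.

6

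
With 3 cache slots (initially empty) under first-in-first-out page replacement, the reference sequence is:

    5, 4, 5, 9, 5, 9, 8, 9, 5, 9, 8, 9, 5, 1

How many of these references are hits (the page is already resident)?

5 -> fault, frames {5}
4 -> fault, frames {5,4}
5 -> hit
9 -> fault, frames {5,4,9}
5 -> hit
9 -> hit
8 -> fault, evict 5, frames {4,9,8}
9 -> hit
5 -> fault, evict 4, frames {9,8,5}
9 -> hit
8 -> hit
9 -> hit
5 -> hit
1 -> fault, evict 9, frames {8,5,1}
Hits: 8.

8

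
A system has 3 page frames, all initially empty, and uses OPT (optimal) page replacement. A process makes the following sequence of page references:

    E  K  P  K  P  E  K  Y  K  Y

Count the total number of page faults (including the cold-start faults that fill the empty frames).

E -> miss, frames (E)
K -> miss, frames (E K)
P -> miss, frames (E K P)
K -> hit
P -> hit
E -> hit
K -> hit
Y -> miss, evict P, frames (E K Y)
K -> hit
Y -> hit
Page faults: 4.

4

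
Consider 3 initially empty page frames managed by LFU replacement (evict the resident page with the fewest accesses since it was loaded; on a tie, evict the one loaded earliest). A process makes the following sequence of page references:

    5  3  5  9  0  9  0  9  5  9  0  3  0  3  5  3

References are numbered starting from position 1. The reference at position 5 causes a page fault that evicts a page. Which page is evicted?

3

pos 1: 5 → miss, frames {5}
pos 2: 3 → miss, frames {5,3}
pos 3: 5 → hit
pos 4: 9 → miss, frames {5,3,9}
pos 5: 0 → miss, evict 3, frames {5,9,0}
At position 5, page 3 is evicted.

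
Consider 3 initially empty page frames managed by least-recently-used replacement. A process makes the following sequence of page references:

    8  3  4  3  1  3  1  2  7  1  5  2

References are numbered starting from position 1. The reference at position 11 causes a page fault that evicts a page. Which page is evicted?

pos 1: 8 -> fault, frames (8)
pos 2: 3 -> fault, frames (8 3)
pos 3: 4 -> fault, frames (8 3 4)
pos 4: 3 -> hit
pos 5: 1 -> fault, evict 8, frames (4 3 1)
pos 6: 3 -> hit
pos 7: 1 -> hit
pos 8: 2 -> fault, evict 4, frames (3 1 2)
pos 9: 7 -> fault, evict 3, frames (1 2 7)
pos 10: 1 -> hit
pos 11: 5 -> fault, evict 2, frames (7 1 5)
At position 11, page 2 is evicted.

2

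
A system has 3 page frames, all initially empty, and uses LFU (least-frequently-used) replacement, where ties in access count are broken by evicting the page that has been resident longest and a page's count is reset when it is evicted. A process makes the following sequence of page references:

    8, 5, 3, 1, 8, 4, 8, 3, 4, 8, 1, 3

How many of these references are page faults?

8: miss, frames {8}
5: miss, frames {8,5}
3: miss, frames {8,5,3}
1: miss, evict 8, frames {5,3,1}
8: miss, evict 5, frames {3,1,8}
4: miss, evict 3, frames {1,8,4}
8: hit
3: miss, evict 1, frames {8,4,3}
4: hit
8: hit
1: miss, evict 3, frames {8,4,1}
3: miss, evict 1, frames {8,4,3}
Page faults: 9.

9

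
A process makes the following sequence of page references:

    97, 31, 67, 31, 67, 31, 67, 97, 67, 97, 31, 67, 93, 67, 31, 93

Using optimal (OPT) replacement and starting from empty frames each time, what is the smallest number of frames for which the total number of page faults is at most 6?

3

f=1: 16 faults
f=2: 7 faults
f=3: 4 faults
f=4: 4 faults
Smallest f with faults ≤ 6 is 3.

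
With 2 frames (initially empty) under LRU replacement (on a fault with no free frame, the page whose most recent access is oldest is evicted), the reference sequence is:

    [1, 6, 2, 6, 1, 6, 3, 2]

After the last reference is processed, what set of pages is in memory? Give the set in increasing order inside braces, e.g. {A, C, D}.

{2, 3}

1: miss, frames (1)
6: miss, frames (1 6)
2: miss, evict 1, frames (6 2)
6: hit
1: miss, evict 2, frames (6 1)
6: hit
3: miss, evict 1, frames (6 3)
2: miss, evict 6, frames (3 2)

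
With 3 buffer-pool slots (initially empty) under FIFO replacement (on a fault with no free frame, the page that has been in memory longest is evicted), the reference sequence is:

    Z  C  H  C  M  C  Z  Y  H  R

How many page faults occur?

Z → miss, frames {Z}
C → miss, frames {Z,C}
H → miss, frames {Z,C,H}
C → hit
M → miss, evict Z, frames {C,H,M}
C → hit
Z → miss, evict C, frames {H,M,Z}
Y → miss, evict H, frames {M,Z,Y}
H → miss, evict M, frames {Z,Y,H}
R → miss, evict Z, frames {Y,H,R}
Page faults: 8.

8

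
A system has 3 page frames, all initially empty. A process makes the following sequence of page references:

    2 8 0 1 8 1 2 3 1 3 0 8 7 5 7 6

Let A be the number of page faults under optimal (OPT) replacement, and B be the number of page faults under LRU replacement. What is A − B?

Under OPT: F F F F . . . F . . F . F F . F → 9 faults.
Under LRU: F F F F . . F F . . F F F F . F → 11 faults.
A − B = 9 − 11 = -2.

-2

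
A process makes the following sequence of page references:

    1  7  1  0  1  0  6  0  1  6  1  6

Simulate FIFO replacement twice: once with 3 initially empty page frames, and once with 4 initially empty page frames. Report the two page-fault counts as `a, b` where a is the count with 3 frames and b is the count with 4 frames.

5, 4

3 frames: F F . F . . F . F . . . → 5 faults.
4 frames: F F . F . . F . . . . . → 4 faults.
4 < 5: adding a frame reduced faults, as is typical.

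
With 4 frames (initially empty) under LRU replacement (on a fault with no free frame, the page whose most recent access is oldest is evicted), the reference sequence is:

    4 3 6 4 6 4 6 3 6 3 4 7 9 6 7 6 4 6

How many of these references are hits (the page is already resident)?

12

4: fault, frames {4}
3: fault, frames {4,3}
6: fault, frames {4,3,6}
4: hit
6: hit
4: hit
6: hit
3: hit
6: hit
3: hit
4: hit
7: fault, frames {6,3,4,7}
9: fault, evict 6, frames {3,4,7,9}
6: fault, evict 3, frames {4,7,9,6}
7: hit
6: hit
4: hit
6: hit
Hits: 12.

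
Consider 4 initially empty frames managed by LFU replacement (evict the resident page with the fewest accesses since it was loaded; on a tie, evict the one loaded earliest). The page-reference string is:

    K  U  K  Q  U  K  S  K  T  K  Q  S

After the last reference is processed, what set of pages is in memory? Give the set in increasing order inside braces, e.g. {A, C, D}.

K: fault, frames [K]
U: fault, frames [K, U]
K: hit
Q: fault, frames [K, U, Q]
U: hit
K: hit
S: fault, frames [K, U, Q, S]
K: hit
T: fault, evict Q, frames [K, U, S, T]
K: hit
Q: fault, evict S, frames [K, U, T, Q]
S: fault, evict T, frames [K, U, Q, S]

{K, Q, S, U}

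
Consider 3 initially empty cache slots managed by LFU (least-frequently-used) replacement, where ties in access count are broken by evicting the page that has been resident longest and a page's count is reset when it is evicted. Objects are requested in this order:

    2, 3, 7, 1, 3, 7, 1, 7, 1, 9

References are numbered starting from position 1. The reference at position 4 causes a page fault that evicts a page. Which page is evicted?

2

pos 1: 2: miss, frames {2}
pos 2: 3: miss, frames {2,3}
pos 3: 7: miss, frames {2,3,7}
pos 4: 1: miss, evict 2, frames {3,7,1}
At position 4, page 2 is evicted.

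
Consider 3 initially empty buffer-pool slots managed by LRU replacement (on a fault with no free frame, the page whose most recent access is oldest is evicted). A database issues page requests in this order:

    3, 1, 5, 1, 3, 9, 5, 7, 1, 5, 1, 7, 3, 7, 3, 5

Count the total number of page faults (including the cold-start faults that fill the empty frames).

9

3 -> fault, frames [3]
1 -> fault, frames [3, 1]
5 -> fault, frames [3, 1, 5]
1 -> hit
3 -> hit
9 -> fault, evict 5, frames [1, 3, 9]
5 -> fault, evict 1, frames [3, 9, 5]
7 -> fault, evict 3, frames [9, 5, 7]
1 -> fault, evict 9, frames [5, 7, 1]
5 -> hit
1 -> hit
7 -> hit
3 -> fault, evict 5, frames [1, 7, 3]
7 -> hit
3 -> hit
5 -> fault, evict 1, frames [7, 3, 5]
Page faults: 9.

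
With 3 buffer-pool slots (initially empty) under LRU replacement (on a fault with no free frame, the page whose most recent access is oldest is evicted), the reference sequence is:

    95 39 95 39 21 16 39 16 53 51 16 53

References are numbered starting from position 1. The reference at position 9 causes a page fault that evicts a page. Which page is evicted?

21

pos 1: 95 -> fault, frames {95}
pos 2: 39 -> fault, frames {95,39}
pos 3: 95 -> hit
pos 4: 39 -> hit
pos 5: 21 -> fault, frames {95,39,21}
pos 6: 16 -> fault, evict 95, frames {39,21,16}
pos 7: 39 -> hit
pos 8: 16 -> hit
pos 9: 53 -> fault, evict 21, frames {39,16,53}
At position 9, page 21 is evicted.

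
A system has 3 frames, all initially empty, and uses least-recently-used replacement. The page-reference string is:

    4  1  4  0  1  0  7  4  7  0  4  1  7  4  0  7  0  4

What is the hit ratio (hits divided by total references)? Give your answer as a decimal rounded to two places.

0.56

4 → fault, frames [4]
1 → fault, frames [4, 1]
4 → hit
0 → fault, frames [1, 4, 0]
1 → hit
0 → hit
7 → fault, evict 4, frames [1, 0, 7]
4 → fault, evict 1, frames [0, 7, 4]
7 → hit
0 → hit
4 → hit
1 → fault, evict 7, frames [0, 4, 1]
7 → fault, evict 0, frames [4, 1, 7]
4 → hit
0 → fault, evict 1, frames [7, 4, 0]
7 → hit
0 → hit
4 → hit
Hits: 10 of 18 references → 10/18 = 0.5556.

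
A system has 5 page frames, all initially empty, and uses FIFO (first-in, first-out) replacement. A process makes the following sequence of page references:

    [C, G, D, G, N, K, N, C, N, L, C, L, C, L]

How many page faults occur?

C → miss, frames {C}
G → miss, frames {C,G}
D → miss, frames {C,G,D}
G → hit
N → miss, frames {C,G,D,N}
K → miss, frames {C,G,D,N,K}
N → hit
C → hit
N → hit
L → miss, evict C, frames {G,D,N,K,L}
C → miss, evict G, frames {D,N,K,L,C}
L → hit
C → hit
L → hit
Page faults: 7.

7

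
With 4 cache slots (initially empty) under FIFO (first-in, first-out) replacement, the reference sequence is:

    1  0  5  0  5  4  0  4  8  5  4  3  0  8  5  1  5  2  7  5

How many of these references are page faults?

11

1: miss, frames [1]
0: miss, frames [1, 0]
5: miss, frames [1, 0, 5]
0: hit
5: hit
4: miss, frames [1, 0, 5, 4]
0: hit
4: hit
8: miss, evict 1, frames [0, 5, 4, 8]
5: hit
4: hit
3: miss, evict 0, frames [5, 4, 8, 3]
0: miss, evict 5, frames [4, 8, 3, 0]
8: hit
5: miss, evict 4, frames [8, 3, 0, 5]
1: miss, evict 8, frames [3, 0, 5, 1]
5: hit
2: miss, evict 3, frames [0, 5, 1, 2]
7: miss, evict 0, frames [5, 1, 2, 7]
5: hit
Page faults: 11.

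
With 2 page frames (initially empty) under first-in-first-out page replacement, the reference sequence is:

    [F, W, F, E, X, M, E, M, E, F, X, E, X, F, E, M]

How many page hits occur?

5

F: fault, frames (F)
W: fault, frames (F W)
F: hit
E: fault, evict F, frames (W E)
X: fault, evict W, frames (E X)
M: fault, evict E, frames (X M)
E: fault, evict X, frames (M E)
M: hit
E: hit
F: fault, evict M, frames (E F)
X: fault, evict E, frames (F X)
E: fault, evict F, frames (X E)
X: hit
F: fault, evict X, frames (E F)
E: hit
M: fault, evict E, frames (F M)
Hits: 5.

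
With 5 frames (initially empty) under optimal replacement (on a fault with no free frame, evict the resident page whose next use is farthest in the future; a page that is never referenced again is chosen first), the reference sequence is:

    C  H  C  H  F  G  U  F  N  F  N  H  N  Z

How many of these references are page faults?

7

C -> miss, frames {C}
H -> miss, frames {C,H}
C -> hit
H -> hit
F -> miss, frames {C,H,F}
G -> miss, frames {C,H,F,G}
U -> miss, frames {C,H,F,G,U}
F -> hit
N -> miss, evict U, frames {C,H,F,G,N}
F -> hit
N -> hit
H -> hit
N -> hit
Z -> miss, evict N, frames {C,H,F,G,Z}
Page faults: 7.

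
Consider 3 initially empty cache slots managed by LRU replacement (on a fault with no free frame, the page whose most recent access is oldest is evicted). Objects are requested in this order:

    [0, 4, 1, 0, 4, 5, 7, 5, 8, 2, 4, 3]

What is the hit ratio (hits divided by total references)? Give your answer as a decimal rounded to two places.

0.25

0 -> fault, frames (0)
4 -> fault, frames (0 4)
1 -> fault, frames (0 4 1)
0 -> hit
4 -> hit
5 -> fault, evict 1, frames (0 4 5)
7 -> fault, evict 0, frames (4 5 7)
5 -> hit
8 -> fault, evict 4, frames (7 5 8)
2 -> fault, evict 7, frames (5 8 2)
4 -> fault, evict 5, frames (8 2 4)
3 -> fault, evict 8, frames (2 4 3)
Hits: 3 of 12 references → 3/12 = 0.2500.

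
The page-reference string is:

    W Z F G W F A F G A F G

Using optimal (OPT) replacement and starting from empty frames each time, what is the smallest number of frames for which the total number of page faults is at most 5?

3

f=1: 12 faults
f=2: 8 faults
f=3: 5 faults
f=4: 5 faults
f=5: 5 faults
Smallest f with faults ≤ 5 is 3.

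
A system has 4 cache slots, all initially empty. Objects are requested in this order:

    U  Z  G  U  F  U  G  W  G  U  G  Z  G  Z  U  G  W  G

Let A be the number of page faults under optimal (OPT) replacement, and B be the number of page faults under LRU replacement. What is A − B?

-1

Under OPT: F F F . F . . F . . . . . . . . . . → 5 faults.
Under LRU: F F F . F . . F . . . F . . . . . . → 6 faults.
A − B = 5 − 6 = -1.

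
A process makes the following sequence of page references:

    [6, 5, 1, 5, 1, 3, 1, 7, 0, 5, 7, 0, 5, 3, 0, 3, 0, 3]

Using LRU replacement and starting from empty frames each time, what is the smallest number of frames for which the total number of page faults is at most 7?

5

f=1: 18 faults
f=2: 12 faults
f=3: 8 faults
f=4: 8 faults
f=5: 6 faults
f=6: 6 faults
Smallest f with faults ≤ 7 is 5.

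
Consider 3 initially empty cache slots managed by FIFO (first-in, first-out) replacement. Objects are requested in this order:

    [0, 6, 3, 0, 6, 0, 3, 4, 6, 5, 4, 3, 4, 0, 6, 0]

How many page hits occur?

9

0 -> fault, frames {0}
6 -> fault, frames {0,6}
3 -> fault, frames {0,6,3}
0 -> hit
6 -> hit
0 -> hit
3 -> hit
4 -> fault, evict 0, frames {6,3,4}
6 -> hit
5 -> fault, evict 6, frames {3,4,5}
4 -> hit
3 -> hit
4 -> hit
0 -> fault, evict 3, frames {4,5,0}
6 -> fault, evict 4, frames {5,0,6}
0 -> hit
Hits: 9.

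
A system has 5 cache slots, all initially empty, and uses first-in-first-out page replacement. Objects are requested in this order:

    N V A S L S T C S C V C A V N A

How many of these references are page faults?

N -> fault, frames (N)
V -> fault, frames (N V)
A -> fault, frames (N V A)
S -> fault, frames (N V A S)
L -> fault, frames (N V A S L)
S -> hit
T -> fault, evict N, frames (V A S L T)
C -> fault, evict V, frames (A S L T C)
S -> hit
C -> hit
V -> fault, evict A, frames (S L T C V)
C -> hit
A -> fault, evict S, frames (L T C V A)
V -> hit
N -> fault, evict L, frames (T C V A N)
A -> hit
Page faults: 10.

10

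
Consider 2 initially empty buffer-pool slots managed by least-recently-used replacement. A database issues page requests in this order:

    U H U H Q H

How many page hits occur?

U → miss, frames (U)
H → miss, frames (U H)
U → hit
H → hit
Q → miss, evict U, frames (H Q)
H → hit
Hits: 3.

3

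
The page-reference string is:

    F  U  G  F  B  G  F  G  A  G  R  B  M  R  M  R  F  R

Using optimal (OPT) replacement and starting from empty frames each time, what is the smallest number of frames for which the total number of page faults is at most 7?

4

f=1: 18 faults
f=2: 10 faults
f=3: 8 faults
f=4: 7 faults
f=5: 7 faults
f=6: 7 faults
f=7: 7 faults
Smallest f with faults ≤ 7 is 4.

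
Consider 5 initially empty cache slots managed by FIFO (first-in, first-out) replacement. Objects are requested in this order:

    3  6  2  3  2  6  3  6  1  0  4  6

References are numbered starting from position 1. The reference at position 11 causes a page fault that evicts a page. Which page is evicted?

pos 1: 3 -> fault, frames {3}
pos 2: 6 -> fault, frames {3,6}
pos 3: 2 -> fault, frames {3,6,2}
pos 4: 3 -> hit
pos 5: 2 -> hit
pos 6: 6 -> hit
pos 7: 3 -> hit
pos 8: 6 -> hit
pos 9: 1 -> fault, frames {3,6,2,1}
pos 10: 0 -> fault, frames {3,6,2,1,0}
pos 11: 4 -> fault, evict 3, frames {6,2,1,0,4}
At position 11, page 3 is evicted.

3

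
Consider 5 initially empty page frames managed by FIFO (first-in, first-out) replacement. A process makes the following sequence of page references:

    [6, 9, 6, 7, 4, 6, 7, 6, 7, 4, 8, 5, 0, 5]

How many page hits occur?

6 → fault, frames [6]
9 → fault, frames [6, 9]
6 → hit
7 → fault, frames [6, 9, 7]
4 → fault, frames [6, 9, 7, 4]
6 → hit
7 → hit
6 → hit
7 → hit
4 → hit
8 → fault, frames [6, 9, 7, 4, 8]
5 → fault, evict 6, frames [9, 7, 4, 8, 5]
0 → fault, evict 9, frames [7, 4, 8, 5, 0]
5 → hit
Hits: 7.

7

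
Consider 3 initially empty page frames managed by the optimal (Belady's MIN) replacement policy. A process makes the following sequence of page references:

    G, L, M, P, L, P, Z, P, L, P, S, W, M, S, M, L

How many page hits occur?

8

G -> miss, frames (G)
L -> miss, frames (G L)
M -> miss, frames (G L M)
P -> miss, evict G, frames (L M P)
L -> hit
P -> hit
Z -> miss, evict M, frames (L P Z)
P -> hit
L -> hit
P -> hit
S -> miss, evict Z, frames (L P S)
W -> miss, evict P, frames (L S W)
M -> miss, evict W, frames (L S M)
S -> hit
M -> hit
L -> hit
Hits: 8.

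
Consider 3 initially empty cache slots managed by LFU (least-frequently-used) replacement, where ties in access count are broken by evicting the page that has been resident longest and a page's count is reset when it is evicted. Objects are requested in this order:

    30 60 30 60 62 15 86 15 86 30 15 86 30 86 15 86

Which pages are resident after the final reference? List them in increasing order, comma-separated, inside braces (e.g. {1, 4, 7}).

{15, 30, 86}

30 → miss, frames [30]
60 → miss, frames [30, 60]
30 → hit
60 → hit
62 → miss, frames [30, 60, 62]
15 → miss, evict 62, frames [30, 60, 15]
86 → miss, evict 15, frames [30, 60, 86]
15 → miss, evict 86, frames [30, 60, 15]
86 → miss, evict 15, frames [30, 60, 86]
30 → hit
15 → miss, evict 86, frames [30, 60, 15]
86 → miss, evict 15, frames [30, 60, 86]
30 → hit
86 → hit
15 → miss, evict 60, frames [30, 86, 15]
86 → hit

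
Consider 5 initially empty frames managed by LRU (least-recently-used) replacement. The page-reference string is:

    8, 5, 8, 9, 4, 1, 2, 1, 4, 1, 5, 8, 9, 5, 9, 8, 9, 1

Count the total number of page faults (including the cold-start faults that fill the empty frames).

8: miss, frames (8)
5: miss, frames (8 5)
8: hit
9: miss, frames (5 8 9)
4: miss, frames (5 8 9 4)
1: miss, frames (5 8 9 4 1)
2: miss, evict 5, frames (8 9 4 1 2)
1: hit
4: hit
1: hit
5: miss, evict 8, frames (9 2 4 1 5)
8: miss, evict 9, frames (2 4 1 5 8)
9: miss, evict 2, frames (4 1 5 8 9)
5: hit
9: hit
8: hit
9: hit
1: hit
Page faults: 9.

9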